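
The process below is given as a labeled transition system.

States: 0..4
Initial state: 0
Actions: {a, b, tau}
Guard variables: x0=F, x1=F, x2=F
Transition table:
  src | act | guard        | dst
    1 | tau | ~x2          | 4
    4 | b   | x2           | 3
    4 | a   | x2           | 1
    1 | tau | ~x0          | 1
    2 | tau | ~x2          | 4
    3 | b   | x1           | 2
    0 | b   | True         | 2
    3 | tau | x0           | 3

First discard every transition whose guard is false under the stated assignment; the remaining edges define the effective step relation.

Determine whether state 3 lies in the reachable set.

Answer: UNREACHABLE

Working:
After dropping false guards: 4 live edges.
L0 = {0}
L1 = {2}  now seen {0,2}
L2 = {4}  now seen {0,2,4}
R = {0,2,4}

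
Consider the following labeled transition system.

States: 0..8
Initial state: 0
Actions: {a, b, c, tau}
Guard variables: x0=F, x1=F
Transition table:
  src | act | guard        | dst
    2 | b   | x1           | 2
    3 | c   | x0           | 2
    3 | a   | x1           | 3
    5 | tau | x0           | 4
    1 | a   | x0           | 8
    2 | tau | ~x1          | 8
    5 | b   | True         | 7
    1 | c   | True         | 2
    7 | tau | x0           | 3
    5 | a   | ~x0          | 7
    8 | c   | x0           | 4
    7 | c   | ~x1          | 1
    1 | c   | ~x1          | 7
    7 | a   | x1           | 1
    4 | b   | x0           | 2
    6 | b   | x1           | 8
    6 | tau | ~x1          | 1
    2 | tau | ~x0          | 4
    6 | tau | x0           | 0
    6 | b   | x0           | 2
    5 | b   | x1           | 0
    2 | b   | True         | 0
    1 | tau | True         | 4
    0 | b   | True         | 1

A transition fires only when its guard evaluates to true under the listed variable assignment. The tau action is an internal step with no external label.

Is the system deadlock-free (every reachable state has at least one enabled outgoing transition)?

Reachable = {0,1,2,4,7,8}
  0: b→1  [1 out]
  1: c→2  c→7  tau→4  [3 out]
  2: b→0  tau→4  tau→8  [3 out]
  4: ∅  [STUCK]
  7: c→1  [1 out]
  8: ∅  [STUCK]
Path to 4: b·tau

Answer: DEADLOCK at state 4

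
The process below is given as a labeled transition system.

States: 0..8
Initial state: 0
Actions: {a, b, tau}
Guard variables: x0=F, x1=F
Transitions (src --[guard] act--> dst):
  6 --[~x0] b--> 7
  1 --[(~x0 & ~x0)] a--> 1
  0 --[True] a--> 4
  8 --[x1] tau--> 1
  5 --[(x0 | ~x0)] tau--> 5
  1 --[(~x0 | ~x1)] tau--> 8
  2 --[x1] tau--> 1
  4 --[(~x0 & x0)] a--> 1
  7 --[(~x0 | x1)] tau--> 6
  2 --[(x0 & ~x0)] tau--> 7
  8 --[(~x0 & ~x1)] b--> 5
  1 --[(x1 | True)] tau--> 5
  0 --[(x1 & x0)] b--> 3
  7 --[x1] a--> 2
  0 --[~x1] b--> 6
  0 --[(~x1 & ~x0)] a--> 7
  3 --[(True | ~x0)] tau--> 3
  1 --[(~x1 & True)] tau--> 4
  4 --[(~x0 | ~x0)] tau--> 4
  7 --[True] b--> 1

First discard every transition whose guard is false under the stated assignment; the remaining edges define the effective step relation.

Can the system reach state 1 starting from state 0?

Answer: REACHABLE

Trace:
After dropping false guards: 14 live edges.
L0 = {0}
L1 = {4,6,7}  cumulative {0,4,6,7}
L2 = {1}  cumulative {0,1,4,6,7}
L3 = {5,8}  cumulative {0,1,4,5,6,7,8}
Reachable = {0,1,4,5,6,7,8}
Path to 1: a·b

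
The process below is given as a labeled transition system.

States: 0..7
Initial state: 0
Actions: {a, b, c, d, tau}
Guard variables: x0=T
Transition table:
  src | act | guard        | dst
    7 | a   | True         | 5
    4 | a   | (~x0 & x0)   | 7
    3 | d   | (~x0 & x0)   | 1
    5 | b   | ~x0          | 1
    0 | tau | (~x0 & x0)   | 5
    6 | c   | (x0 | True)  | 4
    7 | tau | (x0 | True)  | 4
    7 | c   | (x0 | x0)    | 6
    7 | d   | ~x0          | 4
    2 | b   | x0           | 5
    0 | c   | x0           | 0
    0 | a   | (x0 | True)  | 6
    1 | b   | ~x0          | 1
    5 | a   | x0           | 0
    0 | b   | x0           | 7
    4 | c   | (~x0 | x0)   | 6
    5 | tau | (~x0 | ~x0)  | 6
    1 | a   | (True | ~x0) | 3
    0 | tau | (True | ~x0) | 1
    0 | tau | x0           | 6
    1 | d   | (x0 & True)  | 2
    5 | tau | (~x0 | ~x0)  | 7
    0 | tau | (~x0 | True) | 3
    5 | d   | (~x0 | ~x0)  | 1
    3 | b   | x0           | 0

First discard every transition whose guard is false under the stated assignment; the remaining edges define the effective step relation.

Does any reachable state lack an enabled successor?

Answer: DEADLOCK-FREE

Working:
Reach set: {0,1,2,3,4,5,6,7}
  0: a→6  b→7  c→0  tau→1  tau→3  tau→6  [6 exit(s)]
  1: a→3  d→2  [2 exit(s)]
  2: b→5  [1 exit(s)]
  3: b→0  [1 exit(s)]
  4: c→6  [1 exit(s)]
  5: a→0  [1 exit(s)]
  6: c→4  [1 exit(s)]
  7: a→5  c→6  tau→4  [3 exit(s)]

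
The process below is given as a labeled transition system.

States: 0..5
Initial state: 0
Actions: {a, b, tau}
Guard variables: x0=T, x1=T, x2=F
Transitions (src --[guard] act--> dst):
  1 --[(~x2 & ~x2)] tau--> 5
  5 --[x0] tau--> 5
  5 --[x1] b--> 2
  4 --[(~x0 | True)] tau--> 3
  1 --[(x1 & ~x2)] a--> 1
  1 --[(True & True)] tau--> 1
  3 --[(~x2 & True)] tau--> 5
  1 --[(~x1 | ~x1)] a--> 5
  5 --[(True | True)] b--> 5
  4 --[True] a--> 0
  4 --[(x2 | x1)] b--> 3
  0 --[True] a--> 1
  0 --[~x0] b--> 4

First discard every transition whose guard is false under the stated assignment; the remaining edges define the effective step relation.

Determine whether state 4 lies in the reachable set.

Guard filter leaves 11 enabled edge(s).
Layer 0: {0}
Layer 1: {1}  now seen {0,1}
Layer 2: {5}  now seen {0,1,5}
Layer 3: {2}  now seen {0,1,2,5}
R = {0,1,2,5}

Answer: UNREACHABLE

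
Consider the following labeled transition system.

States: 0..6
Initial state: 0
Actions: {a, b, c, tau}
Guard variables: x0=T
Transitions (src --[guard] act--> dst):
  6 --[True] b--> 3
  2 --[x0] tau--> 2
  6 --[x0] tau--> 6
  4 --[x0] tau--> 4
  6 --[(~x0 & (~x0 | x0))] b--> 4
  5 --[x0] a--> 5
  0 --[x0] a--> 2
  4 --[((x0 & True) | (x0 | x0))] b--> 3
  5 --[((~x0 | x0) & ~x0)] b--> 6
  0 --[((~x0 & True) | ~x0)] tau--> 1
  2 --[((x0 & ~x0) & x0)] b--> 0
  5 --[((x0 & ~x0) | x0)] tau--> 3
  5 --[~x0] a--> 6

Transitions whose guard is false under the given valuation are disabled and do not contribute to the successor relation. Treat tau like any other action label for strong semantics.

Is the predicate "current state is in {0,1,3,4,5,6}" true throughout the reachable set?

Safe = {0,1,3,4,5,6}
Reach set: {0,2}
  0: safe
  2: VIOLATES
witness against invariant: a → 2

Answer: INVARIANT VIOLATED at state 2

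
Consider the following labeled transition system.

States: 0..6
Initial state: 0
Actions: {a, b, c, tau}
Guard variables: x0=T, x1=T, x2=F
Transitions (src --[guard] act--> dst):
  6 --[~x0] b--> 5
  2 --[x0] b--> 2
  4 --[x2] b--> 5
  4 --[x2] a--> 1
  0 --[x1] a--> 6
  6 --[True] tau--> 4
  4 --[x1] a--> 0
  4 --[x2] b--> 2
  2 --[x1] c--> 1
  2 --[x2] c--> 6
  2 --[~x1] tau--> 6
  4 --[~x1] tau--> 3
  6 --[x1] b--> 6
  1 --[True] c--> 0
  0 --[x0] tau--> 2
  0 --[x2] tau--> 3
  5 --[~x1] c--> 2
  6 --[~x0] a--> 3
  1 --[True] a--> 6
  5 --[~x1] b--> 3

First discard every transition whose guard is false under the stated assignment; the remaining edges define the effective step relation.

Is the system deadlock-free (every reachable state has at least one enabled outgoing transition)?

Reach set: {0,1,2,4,6}
  0: a→6  tau→2  [deg 2]
  1: a→6  c→0  [deg 2]
  2: b→2  c→1  [deg 2]
  4: a→0  [deg 1]
  6: b→6  tau→4  [deg 2]

Answer: DEADLOCK-FREE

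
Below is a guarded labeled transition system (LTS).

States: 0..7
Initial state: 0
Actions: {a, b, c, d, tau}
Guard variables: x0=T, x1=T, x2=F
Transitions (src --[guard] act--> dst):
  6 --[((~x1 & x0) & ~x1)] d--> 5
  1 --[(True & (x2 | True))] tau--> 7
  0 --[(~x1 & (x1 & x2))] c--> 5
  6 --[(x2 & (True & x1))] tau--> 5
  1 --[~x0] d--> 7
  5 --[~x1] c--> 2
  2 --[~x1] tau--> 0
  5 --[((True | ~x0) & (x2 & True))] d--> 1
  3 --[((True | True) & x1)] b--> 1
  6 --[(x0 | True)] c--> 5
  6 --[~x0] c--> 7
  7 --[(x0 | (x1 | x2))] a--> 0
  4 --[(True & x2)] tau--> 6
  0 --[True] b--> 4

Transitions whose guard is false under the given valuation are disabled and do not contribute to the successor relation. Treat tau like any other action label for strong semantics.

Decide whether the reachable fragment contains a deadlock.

R = {0,4}
  0: b→4  [1 out]
  4: ∅  [no exit]
Path to 4: b

Answer: DEADLOCK at state 4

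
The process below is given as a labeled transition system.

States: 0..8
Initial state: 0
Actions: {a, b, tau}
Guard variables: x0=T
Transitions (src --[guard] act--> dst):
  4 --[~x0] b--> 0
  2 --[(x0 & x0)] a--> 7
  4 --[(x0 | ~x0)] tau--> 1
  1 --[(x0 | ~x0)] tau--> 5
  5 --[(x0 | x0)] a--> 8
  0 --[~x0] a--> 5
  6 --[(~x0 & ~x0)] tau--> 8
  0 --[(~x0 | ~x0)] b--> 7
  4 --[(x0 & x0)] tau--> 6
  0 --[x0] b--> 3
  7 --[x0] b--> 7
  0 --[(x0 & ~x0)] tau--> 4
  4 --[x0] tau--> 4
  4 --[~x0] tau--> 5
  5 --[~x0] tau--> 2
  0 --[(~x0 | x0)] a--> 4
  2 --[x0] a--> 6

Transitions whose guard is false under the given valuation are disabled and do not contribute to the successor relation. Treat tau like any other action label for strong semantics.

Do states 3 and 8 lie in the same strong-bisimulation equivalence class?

Refine partition for ~:
  P[0] = {{0,1,2,3,4,5,6,7,8}}
  P[1] = {{0},{1,4},{2,5},{3,6,8},{7}}
  P[2] = {{0},{1},{2},{3,6,8},{4},{5},{7}}
7 equivalence class(es) (converged in 3)
3∈{3,6,8}, 8∈{3,6,8}

Answer: BISIMILAR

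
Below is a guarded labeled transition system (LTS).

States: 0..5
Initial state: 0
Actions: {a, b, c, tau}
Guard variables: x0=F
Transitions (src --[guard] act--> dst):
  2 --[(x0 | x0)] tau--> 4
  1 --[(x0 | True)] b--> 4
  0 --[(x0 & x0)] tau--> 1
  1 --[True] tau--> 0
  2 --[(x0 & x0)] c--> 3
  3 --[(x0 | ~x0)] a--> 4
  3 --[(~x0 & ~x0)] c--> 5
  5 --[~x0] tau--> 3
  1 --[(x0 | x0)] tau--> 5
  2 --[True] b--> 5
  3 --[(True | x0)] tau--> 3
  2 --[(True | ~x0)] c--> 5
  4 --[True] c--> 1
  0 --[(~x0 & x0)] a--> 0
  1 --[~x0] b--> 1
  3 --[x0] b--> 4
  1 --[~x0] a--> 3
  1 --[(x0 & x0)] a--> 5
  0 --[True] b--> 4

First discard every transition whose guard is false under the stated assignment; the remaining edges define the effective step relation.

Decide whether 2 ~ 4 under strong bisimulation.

Answer: NOT BISIMILAR

Analysis:
Refine partition for ~:
  round 0: {{0,1,2,3,4,5}}
  round 1: {{0},{1},{2},{3},{4},{5}}
Fixed point at round 2; 6 class(es).
2∈{2}, 4∈{4}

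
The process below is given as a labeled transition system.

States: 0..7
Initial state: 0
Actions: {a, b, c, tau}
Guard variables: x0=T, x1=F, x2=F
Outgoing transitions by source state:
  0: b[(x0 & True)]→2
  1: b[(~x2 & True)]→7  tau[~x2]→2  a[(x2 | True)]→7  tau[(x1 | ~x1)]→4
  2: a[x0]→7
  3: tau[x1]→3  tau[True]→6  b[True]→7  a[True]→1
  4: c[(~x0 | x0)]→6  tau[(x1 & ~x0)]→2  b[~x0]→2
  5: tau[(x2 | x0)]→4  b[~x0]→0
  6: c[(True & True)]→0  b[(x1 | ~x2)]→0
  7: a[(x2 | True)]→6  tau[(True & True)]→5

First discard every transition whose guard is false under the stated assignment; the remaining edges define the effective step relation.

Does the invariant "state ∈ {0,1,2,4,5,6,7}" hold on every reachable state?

Inv-set: {0,1,2,4,5,6,7}
Reachable = {0,2,4,5,6,7}
  0: ✓
  2: ✓
  4: ✓
  5: ✓
  6: ✓
  7: ✓

Answer: INVARIANT HOLDS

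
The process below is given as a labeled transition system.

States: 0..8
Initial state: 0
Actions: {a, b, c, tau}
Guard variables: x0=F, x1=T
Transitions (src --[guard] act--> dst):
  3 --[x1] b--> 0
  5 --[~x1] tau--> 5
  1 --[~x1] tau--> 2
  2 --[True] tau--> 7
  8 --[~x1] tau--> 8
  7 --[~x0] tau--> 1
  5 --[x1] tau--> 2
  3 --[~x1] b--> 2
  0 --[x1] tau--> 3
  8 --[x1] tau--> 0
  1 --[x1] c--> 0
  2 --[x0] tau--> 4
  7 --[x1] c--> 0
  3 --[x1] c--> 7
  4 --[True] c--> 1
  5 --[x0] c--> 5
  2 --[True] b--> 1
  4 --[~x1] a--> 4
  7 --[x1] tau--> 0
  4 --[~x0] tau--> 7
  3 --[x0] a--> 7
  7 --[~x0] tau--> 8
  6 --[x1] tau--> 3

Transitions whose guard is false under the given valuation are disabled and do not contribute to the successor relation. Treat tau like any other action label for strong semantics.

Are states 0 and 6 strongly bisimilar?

Refine partition for ~:
  P[0] = {{0,1,2,3,4,5,6,7,8}}
  P[1] = {{0,5,6,8},{1},{2},{3},{4,7}}
  P[2] = {{0,6},{1},{2},{3},{4},{5},{7},{8}}
stable after 3 split(s): 8 block(s)
0∈{0,6}, 6∈{0,6}

Answer: BISIMILAR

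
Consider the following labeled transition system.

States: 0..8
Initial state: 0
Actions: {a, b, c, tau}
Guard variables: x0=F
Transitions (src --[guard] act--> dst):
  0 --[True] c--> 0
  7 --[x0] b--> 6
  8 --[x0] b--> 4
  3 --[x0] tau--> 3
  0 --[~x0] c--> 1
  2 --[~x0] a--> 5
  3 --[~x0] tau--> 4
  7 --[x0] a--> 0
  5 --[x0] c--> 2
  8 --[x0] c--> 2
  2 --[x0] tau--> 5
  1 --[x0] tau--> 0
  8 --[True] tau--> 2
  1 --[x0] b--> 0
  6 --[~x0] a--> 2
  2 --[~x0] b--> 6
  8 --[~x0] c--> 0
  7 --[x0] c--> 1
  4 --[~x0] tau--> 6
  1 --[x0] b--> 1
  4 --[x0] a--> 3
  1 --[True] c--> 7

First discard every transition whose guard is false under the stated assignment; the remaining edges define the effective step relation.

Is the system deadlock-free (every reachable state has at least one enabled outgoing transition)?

Answer: DEADLOCK at state 7

Trace:
Reachable = {0,1,7}
  0: c→0  c→1  [deg 2]
  1: c→7  [deg 1]
  7: ∅  [deadlock]
Path to 7: c·c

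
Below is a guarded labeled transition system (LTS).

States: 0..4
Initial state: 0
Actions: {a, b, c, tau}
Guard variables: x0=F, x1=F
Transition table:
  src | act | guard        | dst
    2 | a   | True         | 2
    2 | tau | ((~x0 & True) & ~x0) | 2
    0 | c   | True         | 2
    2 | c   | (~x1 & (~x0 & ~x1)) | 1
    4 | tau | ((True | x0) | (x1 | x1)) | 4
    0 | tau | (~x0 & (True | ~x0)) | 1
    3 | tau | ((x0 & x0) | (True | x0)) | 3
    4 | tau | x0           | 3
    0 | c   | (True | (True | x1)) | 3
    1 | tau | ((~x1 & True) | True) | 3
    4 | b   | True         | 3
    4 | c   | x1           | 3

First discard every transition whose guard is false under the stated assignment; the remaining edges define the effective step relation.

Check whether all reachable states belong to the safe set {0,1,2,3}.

Inv-set: {0,1,2,3}
Reach set: {0,1,2,3}
  0: safe
  1: safe
  2: safe
  3: safe

Answer: INVARIANT HOLDS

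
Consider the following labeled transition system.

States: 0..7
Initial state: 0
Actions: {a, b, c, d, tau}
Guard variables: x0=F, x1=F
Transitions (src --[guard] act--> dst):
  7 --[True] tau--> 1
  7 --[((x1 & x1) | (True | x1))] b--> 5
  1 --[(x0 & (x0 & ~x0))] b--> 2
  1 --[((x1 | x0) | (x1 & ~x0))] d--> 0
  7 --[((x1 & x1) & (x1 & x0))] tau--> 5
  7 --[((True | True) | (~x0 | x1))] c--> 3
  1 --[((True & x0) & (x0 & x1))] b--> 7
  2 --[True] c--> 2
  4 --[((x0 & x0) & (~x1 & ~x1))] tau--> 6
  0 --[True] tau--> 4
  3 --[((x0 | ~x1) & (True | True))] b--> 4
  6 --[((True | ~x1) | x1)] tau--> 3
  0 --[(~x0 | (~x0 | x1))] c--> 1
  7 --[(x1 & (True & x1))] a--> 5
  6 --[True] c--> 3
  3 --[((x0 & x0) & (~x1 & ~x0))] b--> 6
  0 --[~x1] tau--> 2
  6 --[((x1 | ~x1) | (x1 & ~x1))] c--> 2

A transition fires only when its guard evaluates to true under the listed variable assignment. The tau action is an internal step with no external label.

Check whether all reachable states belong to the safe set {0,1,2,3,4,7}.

Answer: INVARIANT HOLDS

Analysis:
Allowed set {0,1,2,3,4,7}
R = {0,1,2,4}
  0: ok
  1: ok
  2: ok
  4: ok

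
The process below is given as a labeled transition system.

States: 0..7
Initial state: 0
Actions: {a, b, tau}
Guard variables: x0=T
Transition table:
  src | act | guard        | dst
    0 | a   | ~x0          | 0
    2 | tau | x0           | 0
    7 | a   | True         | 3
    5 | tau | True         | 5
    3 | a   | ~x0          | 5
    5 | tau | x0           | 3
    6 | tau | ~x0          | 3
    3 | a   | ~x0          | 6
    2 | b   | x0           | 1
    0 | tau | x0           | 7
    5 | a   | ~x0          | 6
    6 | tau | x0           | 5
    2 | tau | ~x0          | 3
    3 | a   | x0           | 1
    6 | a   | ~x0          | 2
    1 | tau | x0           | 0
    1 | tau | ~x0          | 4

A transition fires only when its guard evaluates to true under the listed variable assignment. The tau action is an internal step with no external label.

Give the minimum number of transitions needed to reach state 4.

Layered search for 4:
  Layer 0: {0}
  Layer 1: {7}
  Layer 2: {3}
  Layer 3: {1}
4 never appears.

Answer: UNREACHABLE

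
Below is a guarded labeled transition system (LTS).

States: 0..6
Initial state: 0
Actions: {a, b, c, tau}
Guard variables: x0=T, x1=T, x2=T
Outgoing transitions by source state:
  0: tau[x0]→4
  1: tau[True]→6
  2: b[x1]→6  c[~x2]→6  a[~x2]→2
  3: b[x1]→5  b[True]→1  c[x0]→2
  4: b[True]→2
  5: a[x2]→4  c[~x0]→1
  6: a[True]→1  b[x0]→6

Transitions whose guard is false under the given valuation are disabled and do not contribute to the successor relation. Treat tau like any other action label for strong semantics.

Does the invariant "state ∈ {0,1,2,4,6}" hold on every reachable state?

Answer: INVARIANT HOLDS

Trace:
Allowed set {0,1,2,4,6}
R = {0,1,2,4,6}
  0: safe
  1: safe
  2: safe
  4: safe
  6: safe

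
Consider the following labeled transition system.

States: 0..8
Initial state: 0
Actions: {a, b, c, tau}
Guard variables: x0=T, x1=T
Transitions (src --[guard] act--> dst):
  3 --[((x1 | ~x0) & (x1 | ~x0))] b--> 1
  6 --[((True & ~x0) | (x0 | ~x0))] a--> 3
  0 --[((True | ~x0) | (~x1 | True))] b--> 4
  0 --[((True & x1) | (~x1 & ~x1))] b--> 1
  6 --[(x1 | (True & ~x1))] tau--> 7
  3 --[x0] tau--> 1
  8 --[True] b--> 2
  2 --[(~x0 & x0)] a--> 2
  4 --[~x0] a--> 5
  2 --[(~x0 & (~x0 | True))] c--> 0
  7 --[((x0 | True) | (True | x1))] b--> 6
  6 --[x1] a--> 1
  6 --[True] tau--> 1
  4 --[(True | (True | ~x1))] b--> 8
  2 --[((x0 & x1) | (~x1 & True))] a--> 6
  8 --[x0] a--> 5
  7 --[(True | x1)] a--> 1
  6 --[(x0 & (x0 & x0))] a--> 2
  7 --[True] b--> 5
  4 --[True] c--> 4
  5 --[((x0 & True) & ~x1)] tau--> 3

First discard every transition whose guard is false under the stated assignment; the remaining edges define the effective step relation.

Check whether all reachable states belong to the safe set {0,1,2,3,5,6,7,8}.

Answer: INVARIANT VIOLATED at state 4

Working:
Allowed set {0,1,2,3,5,6,7,8}
Reachable = {0,1,2,3,4,5,6,7,8}
  0: safe
  1: safe
  2: safe
  3: safe
  4: ✗ unsafe
  5: safe
  6: safe
  7: safe
  8: safe
witness against invariant: b → 4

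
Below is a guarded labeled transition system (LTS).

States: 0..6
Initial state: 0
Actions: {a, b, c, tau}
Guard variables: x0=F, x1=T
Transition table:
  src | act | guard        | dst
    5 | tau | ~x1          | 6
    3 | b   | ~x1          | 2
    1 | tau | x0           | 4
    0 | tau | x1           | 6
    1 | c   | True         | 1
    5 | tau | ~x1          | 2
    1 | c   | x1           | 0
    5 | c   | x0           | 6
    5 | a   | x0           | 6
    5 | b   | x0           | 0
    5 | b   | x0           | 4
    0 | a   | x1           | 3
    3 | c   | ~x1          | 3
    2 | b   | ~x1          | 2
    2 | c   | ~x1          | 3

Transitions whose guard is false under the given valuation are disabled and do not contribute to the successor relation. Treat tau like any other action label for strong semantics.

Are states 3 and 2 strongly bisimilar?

Answer: BISIMILAR

Working:
Refine partition for ~:
  π0 = {{0,1,2,3,4,5,6}}
  π1 = {{0},{1},{2,3,4,5,6}}
3 equivalence class(es) (converged in 2)
3∈{2,3,4,5,6}, 2∈{2,3,4,5,6}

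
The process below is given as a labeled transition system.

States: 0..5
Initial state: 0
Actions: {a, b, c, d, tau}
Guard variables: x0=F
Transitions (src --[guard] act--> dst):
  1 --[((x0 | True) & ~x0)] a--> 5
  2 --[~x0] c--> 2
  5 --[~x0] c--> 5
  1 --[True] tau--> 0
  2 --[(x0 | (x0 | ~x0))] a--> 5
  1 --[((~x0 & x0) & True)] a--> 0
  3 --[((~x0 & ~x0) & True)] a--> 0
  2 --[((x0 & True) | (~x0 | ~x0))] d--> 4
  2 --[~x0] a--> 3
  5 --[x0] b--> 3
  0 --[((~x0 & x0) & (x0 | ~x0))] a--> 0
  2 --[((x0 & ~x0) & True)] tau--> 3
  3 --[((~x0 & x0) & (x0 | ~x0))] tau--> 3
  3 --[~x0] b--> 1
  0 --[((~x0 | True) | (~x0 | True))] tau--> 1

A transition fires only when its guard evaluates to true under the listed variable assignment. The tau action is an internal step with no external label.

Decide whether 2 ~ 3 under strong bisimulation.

Answer: NOT BISIMILAR

Analysis:
Refine partition for ~:
  π0 = {{0,1,2,3,4,5}}
  π1 = {{0},{1},{2},{3},{4},{5}}
stable after 2 split(s): 6 block(s)
[2]={2}  [3]={3}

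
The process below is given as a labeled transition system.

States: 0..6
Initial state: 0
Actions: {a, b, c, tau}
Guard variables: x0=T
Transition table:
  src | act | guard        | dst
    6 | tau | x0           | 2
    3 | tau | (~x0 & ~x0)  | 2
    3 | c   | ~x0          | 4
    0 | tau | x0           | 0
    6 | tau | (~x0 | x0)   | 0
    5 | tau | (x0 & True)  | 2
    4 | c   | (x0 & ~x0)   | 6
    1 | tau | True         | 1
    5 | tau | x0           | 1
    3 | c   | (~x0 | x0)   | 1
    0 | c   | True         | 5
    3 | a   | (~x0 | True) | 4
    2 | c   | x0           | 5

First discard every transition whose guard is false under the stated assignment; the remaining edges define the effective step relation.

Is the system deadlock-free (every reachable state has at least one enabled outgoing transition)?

Answer: DEADLOCK-FREE

Analysis:
Reach set: {0,1,2,5}
  0: c→5  tau→0  [2 exit(s)]
  1: tau→1  [1 exit(s)]
  2: c→5  [1 exit(s)]
  5: tau→1  tau→2  [2 exit(s)]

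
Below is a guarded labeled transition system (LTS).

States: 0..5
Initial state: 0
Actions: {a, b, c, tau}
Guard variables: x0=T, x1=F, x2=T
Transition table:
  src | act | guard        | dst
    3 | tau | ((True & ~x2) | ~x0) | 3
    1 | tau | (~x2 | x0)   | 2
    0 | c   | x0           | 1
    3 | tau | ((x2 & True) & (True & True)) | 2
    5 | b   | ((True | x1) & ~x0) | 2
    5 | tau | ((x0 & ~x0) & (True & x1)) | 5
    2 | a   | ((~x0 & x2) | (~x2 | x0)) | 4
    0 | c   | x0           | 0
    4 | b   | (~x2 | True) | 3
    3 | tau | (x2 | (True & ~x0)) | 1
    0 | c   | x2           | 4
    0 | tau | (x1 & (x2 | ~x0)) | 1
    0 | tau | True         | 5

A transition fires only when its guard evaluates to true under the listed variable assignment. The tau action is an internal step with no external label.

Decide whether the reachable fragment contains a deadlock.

Answer: DEADLOCK at state 5

Working:
Reach set: {0,1,2,3,4,5}
  0: c→0  c→1  c→4  tau→5  [deg 4]
  1: tau→2  [deg 1]
  2: a→4  [deg 1]
  3: tau→1  tau→2  [deg 2]
  4: b→3  [deg 1]
  5: ∅  [deadlock]
trace reaching 5: tau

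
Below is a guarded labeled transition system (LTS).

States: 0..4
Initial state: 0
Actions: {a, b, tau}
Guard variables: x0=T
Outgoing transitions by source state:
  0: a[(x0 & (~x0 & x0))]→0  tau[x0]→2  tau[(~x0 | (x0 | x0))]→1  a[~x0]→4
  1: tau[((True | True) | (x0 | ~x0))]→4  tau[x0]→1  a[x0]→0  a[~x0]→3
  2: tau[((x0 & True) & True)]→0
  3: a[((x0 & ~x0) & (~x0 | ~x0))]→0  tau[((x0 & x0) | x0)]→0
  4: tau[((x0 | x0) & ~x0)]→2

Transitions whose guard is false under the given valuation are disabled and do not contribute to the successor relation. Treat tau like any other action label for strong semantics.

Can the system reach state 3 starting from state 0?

Answer: UNREACHABLE

Analysis:
Guard filter leaves 7 enabled edge(s).
Layer 0: {0}
Layer 1: {1,2}  total {0,1,2}
Layer 2: {4}  total {0,1,2,4}
R = {0,1,2,4}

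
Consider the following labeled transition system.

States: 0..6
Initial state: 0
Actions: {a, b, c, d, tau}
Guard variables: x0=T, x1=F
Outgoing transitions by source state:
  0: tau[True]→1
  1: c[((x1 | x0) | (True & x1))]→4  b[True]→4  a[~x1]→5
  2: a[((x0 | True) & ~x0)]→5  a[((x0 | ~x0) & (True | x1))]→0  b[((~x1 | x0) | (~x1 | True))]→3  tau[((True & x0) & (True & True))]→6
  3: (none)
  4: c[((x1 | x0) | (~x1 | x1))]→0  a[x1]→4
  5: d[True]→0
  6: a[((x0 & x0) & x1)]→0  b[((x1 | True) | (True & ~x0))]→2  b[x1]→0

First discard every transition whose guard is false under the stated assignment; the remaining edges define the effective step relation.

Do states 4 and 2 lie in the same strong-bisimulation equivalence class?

Answer: NOT BISIMILAR

Working:
Refine partition for ~:
  P[0] = {{0,1,2,3,4,5,6}}
  P[1] = {{0},{1},{2},{3},{4},{5},{6}}
Fixed point at round 2; 7 class(es).
[4]={4}  [2]={2}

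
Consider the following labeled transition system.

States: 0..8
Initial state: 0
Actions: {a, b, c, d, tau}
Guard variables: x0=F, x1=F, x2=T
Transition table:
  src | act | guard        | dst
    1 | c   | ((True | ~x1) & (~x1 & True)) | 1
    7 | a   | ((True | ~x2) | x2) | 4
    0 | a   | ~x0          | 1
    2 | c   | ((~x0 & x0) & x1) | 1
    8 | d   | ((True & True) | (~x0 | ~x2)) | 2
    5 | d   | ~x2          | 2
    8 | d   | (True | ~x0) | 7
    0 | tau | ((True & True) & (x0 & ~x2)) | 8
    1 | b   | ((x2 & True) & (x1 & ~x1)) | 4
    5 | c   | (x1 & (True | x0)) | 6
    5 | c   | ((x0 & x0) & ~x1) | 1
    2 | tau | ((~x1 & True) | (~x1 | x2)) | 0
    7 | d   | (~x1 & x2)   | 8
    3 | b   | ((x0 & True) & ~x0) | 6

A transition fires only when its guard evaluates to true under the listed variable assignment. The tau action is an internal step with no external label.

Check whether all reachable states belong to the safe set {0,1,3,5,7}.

Answer: INVARIANT HOLDS

Analysis:
Inv-set: {0,1,3,5,7}
Reach set: {0,1}
  0: ✓
  1: ✓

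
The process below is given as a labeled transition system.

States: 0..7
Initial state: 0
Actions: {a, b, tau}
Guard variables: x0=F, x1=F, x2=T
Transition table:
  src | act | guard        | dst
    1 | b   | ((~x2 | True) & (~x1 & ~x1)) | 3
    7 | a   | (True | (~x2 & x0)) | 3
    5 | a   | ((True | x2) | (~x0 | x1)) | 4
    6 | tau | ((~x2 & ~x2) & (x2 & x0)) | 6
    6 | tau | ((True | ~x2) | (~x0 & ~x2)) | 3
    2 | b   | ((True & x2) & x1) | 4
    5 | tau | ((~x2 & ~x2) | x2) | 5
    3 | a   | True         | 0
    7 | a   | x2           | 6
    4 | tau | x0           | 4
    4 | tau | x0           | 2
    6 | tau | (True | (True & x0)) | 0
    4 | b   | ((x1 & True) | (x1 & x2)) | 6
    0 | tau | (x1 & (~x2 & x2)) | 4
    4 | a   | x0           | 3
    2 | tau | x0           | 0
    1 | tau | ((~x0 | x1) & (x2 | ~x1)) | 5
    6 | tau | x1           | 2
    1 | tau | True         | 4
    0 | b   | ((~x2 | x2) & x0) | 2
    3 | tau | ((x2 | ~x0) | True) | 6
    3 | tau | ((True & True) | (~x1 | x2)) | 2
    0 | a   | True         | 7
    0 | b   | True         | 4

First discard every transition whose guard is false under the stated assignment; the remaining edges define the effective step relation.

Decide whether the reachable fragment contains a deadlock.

Answer: DEADLOCK at state 2

Working:
Reachable = {0,2,3,4,6,7}
  0: a→7  b→4  [2 exit(s)]
  2: ∅  [deadlock]
  3: a→0  tau→2  tau→6  [3 exit(s)]
  4: ∅  [deadlock]
  6: tau→0  tau→3  [2 exit(s)]
  7: a→3  a→6  [2 exit(s)]
witness 2: a·a·tau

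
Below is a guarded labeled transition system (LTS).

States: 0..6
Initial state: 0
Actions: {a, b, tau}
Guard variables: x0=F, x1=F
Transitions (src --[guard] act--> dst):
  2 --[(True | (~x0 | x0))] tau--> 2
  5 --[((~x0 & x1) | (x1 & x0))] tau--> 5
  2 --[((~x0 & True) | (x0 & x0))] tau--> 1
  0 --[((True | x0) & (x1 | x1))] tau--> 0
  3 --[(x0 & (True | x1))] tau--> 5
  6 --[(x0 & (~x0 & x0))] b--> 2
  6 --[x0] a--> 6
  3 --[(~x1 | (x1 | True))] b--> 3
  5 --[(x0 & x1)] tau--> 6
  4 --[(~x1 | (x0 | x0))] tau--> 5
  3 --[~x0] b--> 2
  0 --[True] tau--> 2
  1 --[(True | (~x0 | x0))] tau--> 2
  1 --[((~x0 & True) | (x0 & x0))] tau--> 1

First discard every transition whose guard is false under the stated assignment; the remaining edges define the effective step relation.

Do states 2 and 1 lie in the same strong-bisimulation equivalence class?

Bisimulation quotient by refinement:
  π0 = {{0,1,2,3,4,5,6}}
  π1 = {{0,1,2,4},{3},{5,6}}
  π2 = {{0,1,2},{3},{4},{5,6}}
4 equivalence class(es) (converged in 3)
class of 2: {0,1,2}; class of 1: {0,1,2}

Answer: BISIMILAR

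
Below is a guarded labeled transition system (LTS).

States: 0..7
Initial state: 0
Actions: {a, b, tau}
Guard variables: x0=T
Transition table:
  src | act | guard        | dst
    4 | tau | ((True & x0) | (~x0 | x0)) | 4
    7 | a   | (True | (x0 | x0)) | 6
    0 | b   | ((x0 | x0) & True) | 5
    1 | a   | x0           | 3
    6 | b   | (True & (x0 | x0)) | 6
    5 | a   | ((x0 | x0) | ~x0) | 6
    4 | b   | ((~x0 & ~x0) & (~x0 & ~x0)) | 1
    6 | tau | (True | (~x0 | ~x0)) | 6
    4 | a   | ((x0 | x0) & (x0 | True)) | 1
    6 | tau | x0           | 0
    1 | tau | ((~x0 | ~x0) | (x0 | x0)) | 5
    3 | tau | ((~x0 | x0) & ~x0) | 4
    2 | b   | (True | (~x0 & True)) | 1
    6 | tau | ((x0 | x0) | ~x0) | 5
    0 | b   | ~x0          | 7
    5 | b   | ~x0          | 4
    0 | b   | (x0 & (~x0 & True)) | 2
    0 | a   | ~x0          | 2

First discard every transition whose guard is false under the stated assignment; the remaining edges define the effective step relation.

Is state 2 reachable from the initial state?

12 transition(s) survive guard evaluation.
Layer 0: {0}
Layer 1: {5}  now seen {0,5}
Layer 2: {6}  now seen {0,5,6}
R = {0,5,6}

Answer: UNREACHABLE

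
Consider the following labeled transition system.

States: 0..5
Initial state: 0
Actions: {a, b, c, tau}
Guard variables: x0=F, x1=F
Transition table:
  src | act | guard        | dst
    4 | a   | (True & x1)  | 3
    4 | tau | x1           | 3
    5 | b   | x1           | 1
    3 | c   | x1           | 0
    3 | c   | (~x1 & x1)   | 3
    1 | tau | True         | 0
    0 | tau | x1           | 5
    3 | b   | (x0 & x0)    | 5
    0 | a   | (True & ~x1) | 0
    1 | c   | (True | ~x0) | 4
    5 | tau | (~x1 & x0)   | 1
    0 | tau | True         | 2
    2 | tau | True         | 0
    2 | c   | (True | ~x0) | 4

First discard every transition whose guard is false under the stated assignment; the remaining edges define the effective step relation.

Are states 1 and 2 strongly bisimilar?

Bisimulation quotient by refinement:
  π0 = {{0,1,2,3,4,5}}
  π1 = {{0},{1,2},{3,4,5}}
Fixed point at round 2; 3 class(es).
1∈{1,2}, 2∈{1,2}

Answer: BISIMILAR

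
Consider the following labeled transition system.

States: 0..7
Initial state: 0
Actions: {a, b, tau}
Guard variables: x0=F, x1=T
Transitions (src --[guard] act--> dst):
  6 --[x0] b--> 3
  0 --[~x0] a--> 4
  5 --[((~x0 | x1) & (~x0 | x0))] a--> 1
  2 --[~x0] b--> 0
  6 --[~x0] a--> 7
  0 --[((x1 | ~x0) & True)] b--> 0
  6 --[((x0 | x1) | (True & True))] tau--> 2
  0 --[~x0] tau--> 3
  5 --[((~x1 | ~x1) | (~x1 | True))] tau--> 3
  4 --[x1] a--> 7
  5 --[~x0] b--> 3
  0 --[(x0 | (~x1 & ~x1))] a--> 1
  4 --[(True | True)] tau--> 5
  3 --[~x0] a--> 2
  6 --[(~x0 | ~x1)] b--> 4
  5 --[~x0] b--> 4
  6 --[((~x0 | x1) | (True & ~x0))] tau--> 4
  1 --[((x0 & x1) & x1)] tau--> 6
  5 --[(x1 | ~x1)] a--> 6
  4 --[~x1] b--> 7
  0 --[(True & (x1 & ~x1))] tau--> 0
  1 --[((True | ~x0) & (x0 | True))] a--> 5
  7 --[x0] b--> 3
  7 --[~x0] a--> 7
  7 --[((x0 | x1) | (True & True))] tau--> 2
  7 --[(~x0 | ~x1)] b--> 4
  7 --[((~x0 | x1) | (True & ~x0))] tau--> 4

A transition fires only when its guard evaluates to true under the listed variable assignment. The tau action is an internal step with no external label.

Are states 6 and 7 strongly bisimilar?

Refine partition for ~:
  π0 = {{0,1,2,3,4,5,6,7}}
  π1 = {{0,5,6,7},{1,3},{2},{4}}
  π2 = {{0},{1},{2},{3},{4},{5},{6,7}}
stable after 3 split(s): 7 block(s)
6∈{6,7}, 7∈{6,7}

Answer: BISIMILAR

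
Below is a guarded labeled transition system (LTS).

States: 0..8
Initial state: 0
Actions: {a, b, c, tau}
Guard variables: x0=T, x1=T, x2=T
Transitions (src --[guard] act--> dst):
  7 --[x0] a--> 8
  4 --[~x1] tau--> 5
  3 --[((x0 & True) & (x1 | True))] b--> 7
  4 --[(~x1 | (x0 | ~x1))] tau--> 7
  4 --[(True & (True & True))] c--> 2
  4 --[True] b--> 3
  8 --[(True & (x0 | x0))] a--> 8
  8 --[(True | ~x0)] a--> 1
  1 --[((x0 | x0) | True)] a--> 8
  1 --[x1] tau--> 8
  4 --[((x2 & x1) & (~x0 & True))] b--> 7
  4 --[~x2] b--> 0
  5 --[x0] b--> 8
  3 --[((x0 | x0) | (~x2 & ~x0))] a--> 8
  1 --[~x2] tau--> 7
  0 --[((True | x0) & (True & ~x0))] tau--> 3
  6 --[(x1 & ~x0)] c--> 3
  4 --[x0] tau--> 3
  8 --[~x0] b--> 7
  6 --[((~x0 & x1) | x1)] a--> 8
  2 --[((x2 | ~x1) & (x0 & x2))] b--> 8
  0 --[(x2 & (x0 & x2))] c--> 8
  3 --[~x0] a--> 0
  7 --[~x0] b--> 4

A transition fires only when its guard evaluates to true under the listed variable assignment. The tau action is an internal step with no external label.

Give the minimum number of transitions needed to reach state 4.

Answer: UNREACHABLE

Analysis:
BFS to 4:
  L0 = {0}
  L1 = {8}
  L2 = {1}
4 never appears.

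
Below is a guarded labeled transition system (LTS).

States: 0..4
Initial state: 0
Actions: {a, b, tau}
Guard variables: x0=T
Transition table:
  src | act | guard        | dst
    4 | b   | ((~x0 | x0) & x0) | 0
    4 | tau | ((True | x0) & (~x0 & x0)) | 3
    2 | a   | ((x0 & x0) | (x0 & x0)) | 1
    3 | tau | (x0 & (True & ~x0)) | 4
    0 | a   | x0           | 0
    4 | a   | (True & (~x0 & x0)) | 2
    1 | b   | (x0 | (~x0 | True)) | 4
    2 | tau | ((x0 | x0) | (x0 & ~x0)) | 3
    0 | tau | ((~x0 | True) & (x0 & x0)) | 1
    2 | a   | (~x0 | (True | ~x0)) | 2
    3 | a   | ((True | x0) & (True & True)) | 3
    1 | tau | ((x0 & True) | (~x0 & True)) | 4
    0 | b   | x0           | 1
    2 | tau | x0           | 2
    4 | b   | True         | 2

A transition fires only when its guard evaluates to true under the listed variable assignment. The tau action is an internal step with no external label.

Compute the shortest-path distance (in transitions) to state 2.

Layered search for 2:
  Layer 0: {0}
  Layer 1: {1}
  Layer 2: {4}
  Layer 3: {2}
depth(2)=3, e.g. b·b·b

Answer: 3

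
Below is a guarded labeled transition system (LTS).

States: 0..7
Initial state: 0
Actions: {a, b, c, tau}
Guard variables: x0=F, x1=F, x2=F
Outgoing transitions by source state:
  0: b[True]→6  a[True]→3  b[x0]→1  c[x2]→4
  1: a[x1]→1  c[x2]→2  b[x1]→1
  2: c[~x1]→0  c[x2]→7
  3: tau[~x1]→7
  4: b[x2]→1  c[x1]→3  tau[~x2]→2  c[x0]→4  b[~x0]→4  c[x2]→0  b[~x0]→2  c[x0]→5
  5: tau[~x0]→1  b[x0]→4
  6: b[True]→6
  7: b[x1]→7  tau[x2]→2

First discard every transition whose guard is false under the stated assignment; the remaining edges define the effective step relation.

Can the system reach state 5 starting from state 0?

Answer: UNREACHABLE

Working:
After dropping false guards: 9 live edges.
Layer 0: {0}
Layer 1: {3,6}  now seen {0,3,6}
Layer 2: {7}  now seen {0,3,6,7}
R = {0,3,6,7}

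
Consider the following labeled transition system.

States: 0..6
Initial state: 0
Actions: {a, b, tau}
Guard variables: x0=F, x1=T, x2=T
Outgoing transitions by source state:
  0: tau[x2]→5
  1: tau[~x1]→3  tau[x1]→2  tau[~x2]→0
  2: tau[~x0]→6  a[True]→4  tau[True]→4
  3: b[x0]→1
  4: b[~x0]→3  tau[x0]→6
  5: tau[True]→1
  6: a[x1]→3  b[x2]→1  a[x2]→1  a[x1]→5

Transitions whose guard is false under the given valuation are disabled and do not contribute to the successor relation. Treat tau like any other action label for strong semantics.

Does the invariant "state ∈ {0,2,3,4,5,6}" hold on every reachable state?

Inv-set: {0,2,3,4,5,6}
R = {0,1,2,3,4,5,6}
  0: safe
  1: outside
  2: safe
  3: safe
  4: safe
  5: safe
  6: safe
counterexample path to 1: tau·tau

Answer: INVARIANT VIOLATED at state 1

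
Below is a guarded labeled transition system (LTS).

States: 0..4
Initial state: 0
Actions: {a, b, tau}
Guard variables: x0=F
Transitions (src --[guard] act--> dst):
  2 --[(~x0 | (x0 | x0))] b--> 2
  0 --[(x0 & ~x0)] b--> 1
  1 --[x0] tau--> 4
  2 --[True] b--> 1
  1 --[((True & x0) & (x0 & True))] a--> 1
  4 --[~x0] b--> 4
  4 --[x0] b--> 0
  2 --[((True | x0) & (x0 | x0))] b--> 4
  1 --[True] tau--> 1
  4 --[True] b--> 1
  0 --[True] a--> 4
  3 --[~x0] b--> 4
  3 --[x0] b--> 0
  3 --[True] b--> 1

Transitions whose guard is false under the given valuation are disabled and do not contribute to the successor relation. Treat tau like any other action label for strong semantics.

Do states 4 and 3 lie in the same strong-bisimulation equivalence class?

Answer: BISIMILAR

Analysis:
Bisimulation quotient by refinement:
  P[0] = {{0,1,2,3,4}}
  P[1] = {{0},{1},{2,3,4}}
stable after 2 split(s): 3 block(s)
class of 4: {2,3,4}; class of 3: {2,3,4}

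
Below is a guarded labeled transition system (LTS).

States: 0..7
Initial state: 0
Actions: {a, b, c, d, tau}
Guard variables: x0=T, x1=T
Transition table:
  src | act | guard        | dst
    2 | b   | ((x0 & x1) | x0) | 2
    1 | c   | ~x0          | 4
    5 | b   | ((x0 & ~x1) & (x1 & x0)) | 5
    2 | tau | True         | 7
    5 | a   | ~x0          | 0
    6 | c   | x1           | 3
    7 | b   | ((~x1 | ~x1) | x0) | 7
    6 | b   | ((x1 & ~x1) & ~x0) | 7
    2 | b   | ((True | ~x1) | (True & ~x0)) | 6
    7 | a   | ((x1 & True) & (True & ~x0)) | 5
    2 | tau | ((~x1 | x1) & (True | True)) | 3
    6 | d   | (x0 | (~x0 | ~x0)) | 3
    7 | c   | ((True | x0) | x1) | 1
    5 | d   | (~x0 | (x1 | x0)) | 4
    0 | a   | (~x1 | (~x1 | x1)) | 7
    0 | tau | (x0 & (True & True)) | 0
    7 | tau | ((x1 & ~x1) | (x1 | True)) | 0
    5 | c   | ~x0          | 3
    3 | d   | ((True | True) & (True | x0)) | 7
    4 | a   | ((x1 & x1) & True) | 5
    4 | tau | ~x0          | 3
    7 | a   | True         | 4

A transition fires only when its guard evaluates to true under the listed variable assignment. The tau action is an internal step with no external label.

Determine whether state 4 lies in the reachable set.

15 transition(s) survive guard evaluation.
depth 0: {0}
depth 1: {7}  cumulative {0,7}
depth 2: {1,4}  cumulative {0,1,4,7}
depth 3: {5}  cumulative {0,1,4,5,7}
Reach set: {0,1,4,5,7}
Path to 4: a·a

Answer: REACHABLE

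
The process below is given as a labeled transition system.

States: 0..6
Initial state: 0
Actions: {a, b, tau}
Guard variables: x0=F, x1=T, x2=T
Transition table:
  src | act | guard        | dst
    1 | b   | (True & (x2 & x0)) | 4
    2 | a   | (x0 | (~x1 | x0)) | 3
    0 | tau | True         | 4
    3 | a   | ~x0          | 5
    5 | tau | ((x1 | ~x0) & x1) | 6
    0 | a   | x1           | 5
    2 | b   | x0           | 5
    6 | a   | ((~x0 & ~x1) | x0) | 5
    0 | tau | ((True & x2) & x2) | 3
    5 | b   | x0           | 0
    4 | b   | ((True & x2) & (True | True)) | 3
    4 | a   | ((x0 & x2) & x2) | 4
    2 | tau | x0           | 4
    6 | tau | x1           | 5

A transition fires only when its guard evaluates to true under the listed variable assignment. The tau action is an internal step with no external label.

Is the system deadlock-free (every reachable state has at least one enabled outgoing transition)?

R = {0,3,4,5,6}
  0: a→5  tau→3  tau→4  [3 out]
  3: a→5  [1 out]
  4: b→3  [1 out]
  5: tau→6  [1 out]
  6: tau→5  [1 out]

Answer: DEADLOCK-FREE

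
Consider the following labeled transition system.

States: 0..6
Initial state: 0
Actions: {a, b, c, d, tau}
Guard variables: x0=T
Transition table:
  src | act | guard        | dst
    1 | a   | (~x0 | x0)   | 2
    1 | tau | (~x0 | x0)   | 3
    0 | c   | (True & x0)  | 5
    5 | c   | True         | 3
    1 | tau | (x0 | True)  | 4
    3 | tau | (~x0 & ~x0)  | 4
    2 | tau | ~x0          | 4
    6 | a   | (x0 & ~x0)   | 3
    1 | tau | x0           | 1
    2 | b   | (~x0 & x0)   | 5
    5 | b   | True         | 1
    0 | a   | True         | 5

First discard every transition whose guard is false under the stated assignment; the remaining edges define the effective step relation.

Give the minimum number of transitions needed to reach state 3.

Answer: 2

Working:
BFS to 3:
  depth 0: {0}
  depth 1: {5}
  depth 2: {1,3}
depth(3)=2, e.g. a·c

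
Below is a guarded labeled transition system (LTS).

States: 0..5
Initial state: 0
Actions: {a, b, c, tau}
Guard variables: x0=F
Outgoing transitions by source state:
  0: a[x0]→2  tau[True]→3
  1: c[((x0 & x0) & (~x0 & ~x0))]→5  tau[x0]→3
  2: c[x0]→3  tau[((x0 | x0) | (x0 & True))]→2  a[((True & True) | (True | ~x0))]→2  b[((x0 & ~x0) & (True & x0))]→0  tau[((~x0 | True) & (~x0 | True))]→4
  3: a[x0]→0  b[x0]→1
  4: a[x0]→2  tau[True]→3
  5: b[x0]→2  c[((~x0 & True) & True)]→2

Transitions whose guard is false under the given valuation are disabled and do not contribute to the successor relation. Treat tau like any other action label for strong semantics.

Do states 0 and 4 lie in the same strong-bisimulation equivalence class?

Answer: BISIMILAR

Analysis:
Compute ~ classes (split until stable):
  π0 = {{0,1,2,3,4,5}}
  π1 = {{0,4},{1,3},{2},{5}}
Fixed point at round 2; 4 class(es).
class of 0: {0,4}; class of 4: {0,4}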